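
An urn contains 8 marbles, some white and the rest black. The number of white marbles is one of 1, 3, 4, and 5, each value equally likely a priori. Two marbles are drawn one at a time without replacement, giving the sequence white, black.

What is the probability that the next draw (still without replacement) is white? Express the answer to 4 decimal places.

Under each hypothesis, the probability of the observed sequence is: P(data | r = 1) = (1/8)(7/7) = 1/8; P(data | r = 3) = (3/8)(5/7) = 15/56; P(data | r = 4) = (4/8)(4/7) = 2/7; P(data | r = 5) = (5/8)(3/7) = 15/56.
Weighting by the prior gives 1/4 · 1/8 = 1/32, 1/4 · 15/56 = 15/224, 1/4 · 2/7 = 1/14, 1/4 · 15/56 = 15/224; with total 53/224.
Normalising, the posterior is P(r = 1 | data) = 7/53, P(r = 3 | data) = 15/53, P(r = 4 | data) = 16/53, P(r = 5 | data) = 15/53.
The predictive probability is P(white next | data) = (0)(7/53) + (1/3)(15/53) + (1/2)(16/53) + (2/3)(15/53) = 23/53.

0.4340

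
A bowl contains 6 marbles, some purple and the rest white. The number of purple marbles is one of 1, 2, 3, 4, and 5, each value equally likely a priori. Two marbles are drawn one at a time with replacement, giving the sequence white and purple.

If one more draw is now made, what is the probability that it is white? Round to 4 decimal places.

Compute the likelihood of the observed sequence for each case: P(data | r = 1) = (5/6)(1/6) = 5/36; P(data | r = 2) = (4/6)(2/6) = 2/9; P(data | r = 3) = (3/6)(3/6) = 1/4; P(data | r = 4) = (2/6)(4/6) = 2/9; P(data | r = 5) = (1/6)(5/6) = 5/36.
The prior-weighted likelihoods are 1/5 · 5/36 = 1/36, 1/5 · 2/9 = 2/45, 1/5 · 1/4 = 1/20, 1/5 · 2/9 = 2/45, 1/5 · 5/36 = 1/36; these sum to 7/36.
Dividing through by the total gives posterior P(r = 1 | data) = 1/7, P(r = 2 | data) = 8/35, P(r = 3 | data) = 9/35, P(r = 4 | data) = 8/35, P(r = 5 | data) = 1/7.
Averaging over the posterior, P(white next | data) = (5/6)(1/7) + (2/3)(8/35) + (1/2)(9/35) + (1/3)(8/35) + (1/6)(1/7) = 1/2.

0.5000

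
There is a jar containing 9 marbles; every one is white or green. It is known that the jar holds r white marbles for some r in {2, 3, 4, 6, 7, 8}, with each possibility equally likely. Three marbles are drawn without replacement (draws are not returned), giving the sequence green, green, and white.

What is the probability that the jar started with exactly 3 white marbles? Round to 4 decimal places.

0.2961

Compute the likelihood of the observed sequence for each case: P(data | r = 2) = (7/9)(6/8)(2/7) = 1/6; P(data | r = 3) = (6/9)(5/8)(3/7) = 5/28; P(data | r = 4) = (5/9)(4/8)(4/7) = 10/63; P(data | r = 6) = (3/9)(2/8)(6/7) = 1/14; P(data | r = 7) = (2/9)(1/8)(7/7) = 1/36; P(data | r = 8) = (1/9)(0/8) = 0.
Multiplying each by its prior: 1/6 · 1/6 = 1/36, 1/6 · 5/28 = 5/168, 1/6 · 10/63 = 5/189, 1/6 · 1/14 = 1/84, 1/6 · 1/36 = 1/216, 1/6 · 0 = 0; with total 19/189.
Therefore the posterior P(r = 3 | data) = (5/168) / (19/189) = 45/152.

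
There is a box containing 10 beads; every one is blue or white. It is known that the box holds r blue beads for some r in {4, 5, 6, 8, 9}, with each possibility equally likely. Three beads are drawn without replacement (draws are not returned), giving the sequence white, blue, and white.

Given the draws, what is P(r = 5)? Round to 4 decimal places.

The likelihood of the observed sequence under each hypothesis: P(data | r = 4) = (6/10)(4/9)(5/8) = 1/6; P(data | r = 5) = (5/10)(5/9)(4/8) = 5/36; P(data | r = 6) = (4/10)(6/9)(3/8) = 1/10; P(data | r = 8) = (2/10)(8/9)(1/8) = 1/45; P(data | r = 9) = (1/10)(9/9)(0/8) = 0.
Weighting by the prior gives 1/5 · 1/6 = 1/30, 1/5 · 5/36 = 1/36, 1/5 · 1/10 = 1/50, 1/5 · 1/45 = 1/225, 1/5 · 0 = 0; summing to 77/900.
So P(r = 5 | data) = (1/36) / (77/900) = 25/77.

0.3247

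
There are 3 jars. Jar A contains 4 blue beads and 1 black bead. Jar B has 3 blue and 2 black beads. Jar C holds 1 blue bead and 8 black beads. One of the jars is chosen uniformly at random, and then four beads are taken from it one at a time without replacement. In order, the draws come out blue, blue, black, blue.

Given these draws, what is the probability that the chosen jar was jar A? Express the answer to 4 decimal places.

Compute the likelihood of the observed sequence for each case: P(data | jar A) = (4/5)(3/4)(1/3)(2/2) = 1/5; P(data | jar B) = (3/5)(2/4)(2/3)(1/2) = 1/10; P(data | jar C) = (1/9)(0/8) = 0.
The prior-weighted likelihoods are 1/3 · 1/5 = 1/15, 1/3 · 1/10 = 1/30, 1/3 · 0 = 0; these sum to 1/10.
So P(jar A | data) = (1/15) / (1/10) = 2/3.

0.6667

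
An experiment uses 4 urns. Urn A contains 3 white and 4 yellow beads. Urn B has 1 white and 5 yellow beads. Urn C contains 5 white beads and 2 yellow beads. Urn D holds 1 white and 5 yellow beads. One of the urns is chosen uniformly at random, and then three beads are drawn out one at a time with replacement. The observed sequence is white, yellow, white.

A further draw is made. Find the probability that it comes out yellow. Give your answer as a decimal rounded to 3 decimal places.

0.472

For each hypothesis, P(data | H) works out to: P(data | urn A) = (3/7)(4/7)(3/7) = 0.10496; P(data | urn B) = (1/6)(5/6)(1/6) = 0.023148; P(data | urn C) = (5/7)(2/7)(5/7) = 0.14577; P(data | urn D) = (1/6)(5/6)(1/6) = 0.023148.
Multiplying each by its prior: 1/4 · 0.10496 = 0.026239, 1/4 · 0.023148 = 0.005787, 1/4 · 0.14577 = 0.036443, 1/4 · 0.023148 = 0.005787; these sum to 0.074256.
Normalising, the posterior is P(urn A | data) = 0.35336, P(urn B | data) = 0.077933, P(urn C | data) = 0.49078, P(urn D | data) = 0.077933.
So P(yellow next | data) = Σ P(yellow next | H) P(H | data) = (4/7)(0.35336) + (5/6)(0.077933) + (2/7)(0.49078) + (5/6)(0.077933) = 0.47203.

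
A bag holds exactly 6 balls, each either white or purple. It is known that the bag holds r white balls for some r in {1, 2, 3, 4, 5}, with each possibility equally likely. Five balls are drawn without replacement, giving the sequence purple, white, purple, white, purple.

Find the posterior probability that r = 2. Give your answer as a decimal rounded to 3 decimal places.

0.571

Under each hypothesis, the probability of the observed sequence is: P(data | r = 1) = (5/6)(1/5)(4/4)(0/3) = 0; P(data | r = 2) = (4/6)(2/5)(3/4)(1/3)(2/2) = 1/15; P(data | r = 3) = (3/6)(3/5)(2/4)(2/3)(1/2) = 1/20; P(data | r = 4) = (2/6)(4/5)(1/4)(3/3)(0/2) = 0; P(data | r = 5) = (1/6)(5/5)(0/4) = 0.
Multiplying each by its prior: 1/5 · 0 = 0, 1/5 · 1/15 = 1/75, 1/5 · 1/20 = 1/100, 1/5 · 0 = 0, 1/5 · 0 = 0; with total 7/300.
Hence P(r = 2 | data) = (1/75) / (7/300) = 4/7.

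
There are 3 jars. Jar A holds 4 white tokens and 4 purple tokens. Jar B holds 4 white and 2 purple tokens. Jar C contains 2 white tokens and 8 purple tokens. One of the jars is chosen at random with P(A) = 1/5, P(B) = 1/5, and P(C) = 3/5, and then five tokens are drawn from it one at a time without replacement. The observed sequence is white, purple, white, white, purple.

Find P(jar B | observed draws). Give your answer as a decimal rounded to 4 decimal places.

Under each hypothesis, the probability of the observed sequence is: P(data | jar A) = (4/8)(4/7)(3/6)(2/5)(3/4) = 0.042857; P(data | jar B) = (4/6)(2/5)(3/4)(2/3)(1/2) = 0.066667; P(data | jar C) = (2/10)(8/9)(1/8)(0/7) = 0.
The prior-weighted likelihoods are 1/5 · 0.042857 = 0.0085714, 1/5 · 0.066667 = 0.013333, 3/5 · 0 = 0; these sum to 0.021905.
By Bayes' rule, P(jar B | data) = (0.013333) / (0.021905) = 0.6087.

0.6087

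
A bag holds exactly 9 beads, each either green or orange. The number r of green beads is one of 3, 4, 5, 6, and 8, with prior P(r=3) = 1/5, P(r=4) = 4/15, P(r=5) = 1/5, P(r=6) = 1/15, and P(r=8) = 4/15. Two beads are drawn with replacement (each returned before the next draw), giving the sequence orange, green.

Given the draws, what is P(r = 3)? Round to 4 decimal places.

Compute the likelihood of the observed sequence for each case: P(data | r = 3) = (6/9)(3/9) = 0.22222; P(data | r = 4) = (5/9)(4/9) = 0.24691; P(data | r = 5) = (4/9)(5/9) = 0.24691; P(data | r = 6) = (3/9)(6/9) = 0.22222; P(data | r = 8) = (1/9)(8/9) = 0.098765.
Multiplying each by its prior: 1/5 · 0.22222 = 0.044444, 4/15 · 0.24691 = 0.065844, 1/5 · 0.24691 = 0.049383, 1/15 · 0.22222 = 0.014815, 4/15 · 0.098765 = 0.026337; with total 0.20082.
By Bayes' rule, P(r = 3 | data) = (0.044444) / (0.20082) = 0.22131.

0.2213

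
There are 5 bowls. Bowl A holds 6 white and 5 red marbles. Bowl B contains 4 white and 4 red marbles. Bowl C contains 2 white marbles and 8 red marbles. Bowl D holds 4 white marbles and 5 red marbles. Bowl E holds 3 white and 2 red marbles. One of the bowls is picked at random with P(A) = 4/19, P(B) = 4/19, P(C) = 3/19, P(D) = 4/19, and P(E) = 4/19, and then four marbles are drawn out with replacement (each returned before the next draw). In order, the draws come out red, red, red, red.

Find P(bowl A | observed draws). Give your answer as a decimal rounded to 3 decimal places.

Under each hypothesis, the probability of the observed sequence is: P(data | bowl A) = (5/11)(5/11)(5/11)(5/11) = 0.042688; P(data | bowl B) = (4/8)(4/8)(4/8)(4/8) = 0.0625; P(data | bowl C) = (8/10)(8/10)(8/10)(8/10) = 0.4096; P(data | bowl D) = (5/9)(5/9)(5/9)(5/9) = 0.09526; P(data | bowl E) = (2/5)(2/5)(2/5)(2/5) = 0.0256.
Multiplying each by its prior: 4/19 · 0.042688 = 0.008987, 4/19 · 0.0625 = 0.013158, 3/19 · 0.4096 = 0.064674, 4/19 · 0.09526 = 0.020055, 4/19 · 0.0256 = 0.0053895; these sum to 0.11226.
So P(bowl A | data) = (0.008987) / (0.11226) = 0.080053.

0.080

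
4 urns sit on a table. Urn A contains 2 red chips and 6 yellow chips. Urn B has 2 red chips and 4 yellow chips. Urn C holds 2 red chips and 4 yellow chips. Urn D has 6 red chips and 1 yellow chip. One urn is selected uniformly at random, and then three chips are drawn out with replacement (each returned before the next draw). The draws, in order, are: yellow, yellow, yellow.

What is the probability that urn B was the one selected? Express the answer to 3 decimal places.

0.291

Under each hypothesis, the probability of the observed sequence is: P(data | urn A) = (6/8)(6/8)(6/8) = 0.42188; P(data | urn B) = (4/6)(4/6)(4/6) = 0.2963; P(data | urn C) = (4/6)(4/6)(4/6) = 0.2963; P(data | urn D) = (1/7)(1/7)(1/7) = 0.0029155.
Weighting by the prior gives 1/4 · 0.42188 = 0.10547, 1/4 · 0.2963 = 0.074074, 1/4 · 0.2963 = 0.074074, 1/4 · 0.0029155 = 0.00072886; summing to 0.25435.
Therefore the posterior P(urn B | data) = (0.074074) / (0.25435) = 0.29123.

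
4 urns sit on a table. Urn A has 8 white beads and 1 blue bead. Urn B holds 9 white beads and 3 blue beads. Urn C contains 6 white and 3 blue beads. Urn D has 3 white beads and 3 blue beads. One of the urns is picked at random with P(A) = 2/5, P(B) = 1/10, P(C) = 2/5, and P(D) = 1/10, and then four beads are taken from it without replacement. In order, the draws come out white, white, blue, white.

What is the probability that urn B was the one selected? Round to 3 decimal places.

Under each hypothesis, the probability of the observed sequence is: P(data | urn A) = (8/9)(7/8)(1/7)(6/6) = 0.11111; P(data | urn B) = (9/12)(8/11)(3/10)(7/9) = 0.12727; P(data | urn C) = (6/9)(5/8)(3/7)(4/6) = 0.11905; P(data | urn D) = (3/6)(2/5)(3/4)(1/3) = 0.05.
Multiplying each by its prior: 2/5 · 0.11111 = 0.044444, 1/10 · 0.12727 = 0.012727, 2/5 · 0.11905 = 0.047619, 1/10 · 0.05 = 0.005; these sum to 0.10979.
By Bayes' rule, P(urn B | data) = (0.012727) / (0.10979) = 0.11592.

0.116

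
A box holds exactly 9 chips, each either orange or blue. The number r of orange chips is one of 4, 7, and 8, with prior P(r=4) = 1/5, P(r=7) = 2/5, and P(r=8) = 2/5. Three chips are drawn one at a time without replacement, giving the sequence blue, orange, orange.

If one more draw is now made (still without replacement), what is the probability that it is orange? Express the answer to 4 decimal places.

Compute the likelihood of the observed sequence for each case: P(data | r = 4) = (5/9)(4/8)(3/7) = 5/42; P(data | r = 7) = (2/9)(7/8)(6/7) = 1/6; P(data | r = 8) = (1/9)(8/8)(7/7) = 1/9.
The prior-weighted likelihoods are 1/5 · 5/42 = 1/42, 2/5 · 1/6 = 1/15, 2/5 · 1/9 = 2/45; summing to 17/126.
The posterior is then P(r = 4 | data) = 3/17, P(r = 7 | data) = 42/85, P(r = 8 | data) = 28/85.
So P(orange next | data) = Σ P(orange next | H) P(H | data) = (1/3)(3/17) + (5/6)(42/85) + (1)(28/85) = 4/5.

0.8000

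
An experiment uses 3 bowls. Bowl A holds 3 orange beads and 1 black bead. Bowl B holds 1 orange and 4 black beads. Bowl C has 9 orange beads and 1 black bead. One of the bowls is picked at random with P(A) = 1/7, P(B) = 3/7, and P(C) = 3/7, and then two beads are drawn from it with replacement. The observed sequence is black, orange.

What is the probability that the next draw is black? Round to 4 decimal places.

0.4884

For each hypothesis, P(data | H) works out to: P(data | bowl A) = (1/4)(3/4) = 3/16; P(data | bowl B) = (4/5)(1/5) = 4/25; P(data | bowl C) = (1/10)(9/10) = 9/100.
The prior-weighted likelihoods are 1/7 · 3/16 = 3/112, 3/7 · 4/25 = 12/175, 3/7 · 9/100 = 27/700; these sum to 15/112.
Normalising, the posterior is P(bowl A | data) = 0.2, P(bowl B | data) = 0.512, P(bowl C | data) = 0.288.
The predictive probability is P(black next | data) = (1/4)(0.2) + (4/5)(0.512) + (1/10)(0.288) = 0.4884.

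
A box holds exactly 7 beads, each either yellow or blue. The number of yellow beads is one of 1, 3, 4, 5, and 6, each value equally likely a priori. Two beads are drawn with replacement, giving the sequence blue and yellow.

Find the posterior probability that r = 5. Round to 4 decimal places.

The likelihood of the observed sequence under each hypothesis: P(data | r = 1) = (6/7)(1/7) = 6/49; P(data | r = 3) = (4/7)(3/7) = 12/49; P(data | r = 4) = (3/7)(4/7) = 12/49; P(data | r = 5) = (2/7)(5/7) = 10/49; P(data | r = 6) = (1/7)(6/7) = 6/49.
Weighting by the prior gives 1/5 · 6/49 = 6/245, 1/5 · 12/49 = 12/245, 1/5 · 12/49 = 12/245, 1/5 · 10/49 = 2/49, 1/5 · 6/49 = 6/245; summing to 46/245.
So P(r = 5 | data) = (2/49) / (46/245) = 5/23.

0.2174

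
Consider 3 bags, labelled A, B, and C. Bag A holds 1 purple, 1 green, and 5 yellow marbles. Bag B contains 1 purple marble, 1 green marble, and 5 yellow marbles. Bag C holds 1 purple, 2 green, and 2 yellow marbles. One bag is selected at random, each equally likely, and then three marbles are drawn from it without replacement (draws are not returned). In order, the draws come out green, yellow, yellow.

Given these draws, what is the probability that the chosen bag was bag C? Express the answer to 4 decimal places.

Compute the likelihood of the observed sequence for each case: P(data | bag A) = (1/7)(5/6)(4/5) = 2/21; P(data | bag B) = (1/7)(5/6)(4/5) = 2/21; P(data | bag C) = (2/5)(2/4)(1/3) = 1/15.
Multiplying each by its prior: 1/3 · 2/21 = 2/63, 1/3 · 2/21 = 2/63, 1/3 · 1/15 = 1/45; with total 3/35.
Hence P(bag C | data) = (1/45) / (3/35) = 7/27.

0.2593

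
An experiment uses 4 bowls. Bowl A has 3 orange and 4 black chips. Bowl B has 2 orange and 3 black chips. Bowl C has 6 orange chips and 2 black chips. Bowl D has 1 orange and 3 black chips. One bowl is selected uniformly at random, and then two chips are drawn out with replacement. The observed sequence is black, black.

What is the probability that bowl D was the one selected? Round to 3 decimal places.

The likelihood of the observed sequence under each hypothesis: P(data | bowl A) = (4/7)(4/7) = 0.32653; P(data | bowl B) = (3/5)(3/5) = 0.36; P(data | bowl C) = (2/8)(2/8) = 0.0625; P(data | bowl D) = (3/4)(3/4) = 0.5625.
The prior-weighted likelihoods are 1/4 · 0.32653 = 0.081633, 1/4 · 0.36 = 0.09, 1/4 · 0.0625 = 0.015625, 1/4 · 0.5625 = 0.14062; with total 0.32788.
Hence P(bowl D | data) = (0.14062) / (0.32788) = 0.42889.

0.429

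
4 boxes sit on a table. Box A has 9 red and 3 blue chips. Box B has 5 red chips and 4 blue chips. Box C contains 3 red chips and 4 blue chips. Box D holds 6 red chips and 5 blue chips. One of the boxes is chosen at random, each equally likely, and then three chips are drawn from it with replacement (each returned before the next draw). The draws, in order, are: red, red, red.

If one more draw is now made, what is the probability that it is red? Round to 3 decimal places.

0.640

For each hypothesis, P(data | H) works out to: P(data | box A) = (9/12)(9/12)(9/12) = 0.42188; P(data | box B) = (5/9)(5/9)(5/9) = 0.17147; P(data | box C) = (3/7)(3/7)(3/7) = 0.078717; P(data | box D) = (6/11)(6/11)(6/11) = 0.16228.
Multiplying each by its prior: 1/4 · 0.42188 = 0.10547, 1/4 · 0.17147 = 0.042867, 1/4 · 0.078717 = 0.019679, 1/4 · 0.16228 = 0.040571; summing to 0.20859.
Dividing through by the total gives posterior P(box A | data) = 0.50564, P(box B | data) = 0.20551, P(box C | data) = 0.094346, P(box D | data) = 0.1945.
Averaging over the posterior, P(red next | data) = (3/4)(0.50564) + (5/9)(0.20551) + (3/7)(0.094346) + (6/11)(0.1945) = 0.63993.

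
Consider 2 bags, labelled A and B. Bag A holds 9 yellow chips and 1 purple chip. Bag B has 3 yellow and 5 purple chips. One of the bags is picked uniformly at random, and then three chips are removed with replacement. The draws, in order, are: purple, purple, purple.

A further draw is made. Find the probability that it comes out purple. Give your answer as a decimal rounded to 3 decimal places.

Compute the likelihood of the observed sequence for each case: P(data | bag A) = (1/10)(1/10)(1/10) = 0.001; P(data | bag B) = (5/8)(5/8)(5/8) = 0.24414.
Weighting by the prior gives 1/2 · 0.001 = 0.0005, 1/2 · 0.24414 = 0.12207; with total 0.12257.
Normalising, the posterior is P(bag A | data) = 0.0040793, P(bag B | data) = 0.99592.
So P(purple next | data) = Σ P(purple next | H) P(H | data) = (1/10)(0.0040793) + (5/8)(0.99592) = 0.62286.

0.623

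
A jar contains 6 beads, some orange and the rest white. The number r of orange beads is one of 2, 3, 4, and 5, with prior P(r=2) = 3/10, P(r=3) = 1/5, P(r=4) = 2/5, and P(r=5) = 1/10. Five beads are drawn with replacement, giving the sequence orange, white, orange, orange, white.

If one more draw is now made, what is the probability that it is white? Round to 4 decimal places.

0.4265

For each hypothesis, P(data | H) works out to: P(data | r = 2) = (2/6)(4/6)(2/6)(2/6)(4/6) = 0.016461; P(data | r = 3) = (3/6)(3/6)(3/6)(3/6)(3/6) = 0.03125; P(data | r = 4) = (4/6)(2/6)(4/6)(4/6)(2/6) = 0.032922; P(data | r = 5) = (5/6)(1/6)(5/6)(5/6)(1/6) = 0.016075.
Weighting by the prior gives 3/10 · 0.016461 = 0.0049383, 1/5 · 0.03125 = 0.00625, 2/5 · 0.032922 = 0.013169, 1/10 · 0.016075 = 0.0016075; with total 0.025965.
Normalising, the posterior is P(r = 2 | data) = 0.19019, P(r = 3 | data) = 0.24071, P(r = 4 | data) = 0.50718, P(r = 5 | data) = 0.061912.
Averaging over the posterior, P(white next | data) = (2/3)(0.19019) + (1/2)(0.24071) + (1/3)(0.50718) + (1/6)(0.061912) = 0.42653.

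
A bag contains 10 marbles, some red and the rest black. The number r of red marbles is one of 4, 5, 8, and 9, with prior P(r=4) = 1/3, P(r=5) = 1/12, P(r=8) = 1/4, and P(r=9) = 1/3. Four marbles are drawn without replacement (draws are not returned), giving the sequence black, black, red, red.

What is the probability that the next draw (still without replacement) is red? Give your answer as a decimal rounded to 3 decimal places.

Compute the likelihood of the observed sequence for each case: P(data | r = 4) = (6/10)(5/9)(4/8)(3/7) = 1/14; P(data | r = 5) = (5/10)(4/9)(5/8)(4/7) = 5/63; P(data | r = 8) = (2/10)(1/9)(8/8)(7/7) = 1/45; P(data | r = 9) = (1/10)(0/9) = 0.
The prior-weighted likelihoods are 1/3 · 1/14 = 1/42, 1/12 · 5/63 = 5/756, 1/4 · 1/45 = 1/180, 1/3 · 0 = 0; summing to 34/945.
Dividing through by the total gives posterior P(r = 4 | data) = 45/68, P(r = 5 | data) = 25/136, P(r = 8 | data) = 21/136, P(r = 9 | data) = 0.
So P(red next | data) = Σ P(red next | H) P(H | data) = (1/3)(45/68) + (1/2)(25/136) + (1)(21/136) = 127/272.

0.467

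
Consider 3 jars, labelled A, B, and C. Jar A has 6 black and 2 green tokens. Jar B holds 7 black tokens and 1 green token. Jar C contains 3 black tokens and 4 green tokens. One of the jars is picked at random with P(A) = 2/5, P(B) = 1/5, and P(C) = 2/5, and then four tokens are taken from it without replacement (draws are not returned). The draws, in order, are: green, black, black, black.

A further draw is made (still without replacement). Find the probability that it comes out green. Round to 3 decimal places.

Compute the likelihood of the observed sequence for each case: P(data | jar A) = (2/8)(6/7)(5/6)(4/5) = 0.14286; P(data | jar B) = (1/8)(7/7)(6/6)(5/5) = 0.125; P(data | jar C) = (4/7)(3/6)(2/5)(1/4) = 0.028571.
The prior-weighted likelihoods are 2/5 · 0.14286 = 0.057143, 1/5 · 0.125 = 0.025, 2/5 · 0.028571 = 0.011429; summing to 0.093571.
Normalising, the posterior is P(jar A | data) = 0.61069, P(jar B | data) = 0.26718, P(jar C | data) = 0.12214.
So P(green next | data) = Σ P(green next | H) P(H | data) = (1/4)(0.61069) + (0)(0.26718) + (1)(0.12214) = 0.27481.

0.275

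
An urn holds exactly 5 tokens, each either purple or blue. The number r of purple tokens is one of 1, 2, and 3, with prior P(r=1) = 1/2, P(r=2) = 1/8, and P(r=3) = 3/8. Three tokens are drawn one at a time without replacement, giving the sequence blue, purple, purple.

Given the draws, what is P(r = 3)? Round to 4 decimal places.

The likelihood of the observed sequence under each hypothesis: P(data | r = 1) = (4/5)(1/4)(0/3) = 0; P(data | r = 2) = (3/5)(2/4)(1/3) = 1/10; P(data | r = 3) = (2/5)(3/4)(2/3) = 1/5.
The prior-weighted likelihoods are 1/2 · 0 = 0, 1/8 · 1/10 = 1/80, 3/8 · 1/5 = 3/40; with total 7/80.
Hence P(r = 3 | data) = (3/40) / (7/80) = 6/7.

0.8571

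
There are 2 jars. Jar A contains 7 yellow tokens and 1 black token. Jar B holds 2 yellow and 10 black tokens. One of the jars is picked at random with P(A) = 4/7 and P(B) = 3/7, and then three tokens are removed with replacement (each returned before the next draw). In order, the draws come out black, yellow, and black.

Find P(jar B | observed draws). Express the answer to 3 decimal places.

The likelihood of the observed sequence under each hypothesis: P(data | jar A) = (1/8)(7/8)(1/8) = 0.013672; P(data | jar B) = (10/12)(2/12)(10/12) = 0.11574.
The prior-weighted likelihoods are 4/7 · 0.013672 = 0.0078125, 3/7 · 0.11574 = 0.049603; with total 0.057416.
Therefore the posterior P(jar B | data) = (0.049603) / (0.057416) = 0.86393.

0.864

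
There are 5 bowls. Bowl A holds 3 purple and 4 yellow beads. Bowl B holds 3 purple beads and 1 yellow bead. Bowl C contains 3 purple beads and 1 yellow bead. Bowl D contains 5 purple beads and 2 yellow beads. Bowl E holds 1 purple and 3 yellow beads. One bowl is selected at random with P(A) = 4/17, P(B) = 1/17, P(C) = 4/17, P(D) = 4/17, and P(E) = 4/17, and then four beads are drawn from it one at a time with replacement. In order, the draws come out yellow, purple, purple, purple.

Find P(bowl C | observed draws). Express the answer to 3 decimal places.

For each hypothesis, P(data | H) works out to: P(data | bowl A) = (4/7)(3/7)(3/7)(3/7) = 0.044981; P(data | bowl B) = (1/4)(3/4)(3/4)(3/4) = 0.10547; P(data | bowl C) = (1/4)(3/4)(3/4)(3/4) = 0.10547; P(data | bowl D) = (2/7)(5/7)(5/7)(5/7) = 0.10412; P(data | bowl E) = (3/4)(1/4)(1/4)(1/4) = 0.011719.
Weighting by the prior gives 4/17 · 0.044981 = 0.010584, 1/17 · 0.10547 = 0.006204, 4/17 · 0.10547 = 0.024816, 4/17 · 0.10412 = 0.0245, 4/17 · 0.011719 = 0.0027574; summing to 0.068861.
So P(bowl C | data) = (0.024816) / (0.068861) = 0.36038.

0.360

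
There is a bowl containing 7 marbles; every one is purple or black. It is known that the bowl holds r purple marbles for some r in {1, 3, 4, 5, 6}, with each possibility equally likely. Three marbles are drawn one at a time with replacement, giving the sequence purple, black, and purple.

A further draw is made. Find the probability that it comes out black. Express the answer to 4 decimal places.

0.3734

For each hypothesis, P(data | H) works out to: P(data | r = 1) = (1/7)(6/7)(1/7) = 0.017493; P(data | r = 3) = (3/7)(4/7)(3/7) = 0.10496; P(data | r = 4) = (4/7)(3/7)(4/7) = 0.13994; P(data | r = 5) = (5/7)(2/7)(5/7) = 0.14577; P(data | r = 6) = (6/7)(1/7)(6/7) = 0.10496.
The prior-weighted likelihoods are 1/5 · 0.017493 = 0.0034985, 1/5 · 0.10496 = 0.020991, 1/5 · 0.13994 = 0.027988, 1/5 · 0.14577 = 0.029155, 1/5 · 0.10496 = 0.020991; summing to 0.10262.
The posterior is then P(r = 1 | data) = 0.034091, P(r = 3 | data) = 0.20455, P(r = 4 | data) = 0.27273, P(r = 5 | data) = 0.28409, P(r = 6 | data) = 0.20455.
So P(black next | data) = Σ P(black next | H) P(H | data) = (6/7)(0.034091) + (4/7)(0.20455) + (3/7)(0.27273) + (2/7)(0.28409) + (1/7)(0.20455) = 0.37338.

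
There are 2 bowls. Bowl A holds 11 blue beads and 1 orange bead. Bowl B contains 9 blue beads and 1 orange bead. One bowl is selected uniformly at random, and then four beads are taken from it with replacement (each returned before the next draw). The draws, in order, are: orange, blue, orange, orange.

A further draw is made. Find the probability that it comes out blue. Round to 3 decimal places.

Under each hypothesis, the probability of the observed sequence is: P(data | bowl A) = (1/12)(11/12)(1/12)(1/12) = 0.00053048; P(data | bowl B) = (1/10)(9/10)(1/10)(1/10) = 0.0009.
Multiplying each by its prior: 1/2 · 0.00053048 = 0.00026524, 1/2 · 0.0009 = 0.00045; summing to 0.00071524.
Dividing through by the total gives posterior P(bowl A | data) = 0.37084, P(bowl B | data) = 0.62916.
The predictive probability is P(blue next | data) = (11/12)(0.37084) + (9/10)(0.62916) = 0.90618.

0.906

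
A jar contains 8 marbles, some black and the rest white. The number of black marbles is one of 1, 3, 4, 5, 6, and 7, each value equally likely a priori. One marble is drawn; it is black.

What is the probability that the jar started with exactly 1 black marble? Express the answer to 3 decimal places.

Compute the likelihood of this draw for each case: P(data | r = 1) = (1/8) = 1/8; P(data | r = 3) = (3/8) = 3/8; P(data | r = 4) = (4/8) = 1/2; P(data | r = 5) = (5/8) = 5/8; P(data | r = 6) = (6/8) = 3/4; P(data | r = 7) = (7/8) = 7/8.
The prior-weighted likelihoods are 1/6 · 1/8 = 1/48, 1/6 · 3/8 = 1/16, 1/6 · 1/2 = 1/12, 1/6 · 5/8 = 5/48, 1/6 · 3/4 = 1/8, 1/6 · 7/8 = 7/48; with total 13/24.
So P(r = 1 | data) = (1/48) / (13/24) = 1/26.

0.038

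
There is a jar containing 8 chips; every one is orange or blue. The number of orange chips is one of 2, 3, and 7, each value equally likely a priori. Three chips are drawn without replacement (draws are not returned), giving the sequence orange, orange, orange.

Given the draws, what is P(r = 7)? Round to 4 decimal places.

Under each hypothesis, the probability of the observed sequence is: P(data | r = 2) = (2/8)(1/7)(0/6) = 0; P(data | r = 3) = (3/8)(2/7)(1/6) = 1/56; P(data | r = 7) = (7/8)(6/7)(5/6) = 5/8.
The prior-weighted likelihoods are 1/3 · 0 = 0, 1/3 · 1/56 = 1/168, 1/3 · 5/8 = 5/24; with total 3/14.
Hence P(r = 7 | data) = (5/24) / (3/14) = 35/36.

0.9722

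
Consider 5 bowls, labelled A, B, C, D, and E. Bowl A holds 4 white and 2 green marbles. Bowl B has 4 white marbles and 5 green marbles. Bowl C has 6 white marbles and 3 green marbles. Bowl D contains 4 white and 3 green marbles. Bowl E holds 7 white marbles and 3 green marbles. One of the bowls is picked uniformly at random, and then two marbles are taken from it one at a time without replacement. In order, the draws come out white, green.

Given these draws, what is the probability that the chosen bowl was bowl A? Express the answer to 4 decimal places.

0.2030

Under each hypothesis, the probability of the observed sequence is: P(data | bowl A) = (4/6)(2/5) = 0.26667; P(data | bowl B) = (4/9)(5/8) = 0.27778; P(data | bowl C) = (6/9)(3/8) = 0.25; P(data | bowl D) = (4/7)(3/6) = 0.28571; P(data | bowl E) = (7/10)(3/9) = 0.23333.
Multiplying each by its prior: 1/5 · 0.26667 = 0.053333, 1/5 · 0.27778 = 0.055556, 1/5 · 0.25 = 0.05, 1/5 · 0.28571 = 0.057143, 1/5 · 0.23333 = 0.046667; these sum to 0.2627.
Hence P(bowl A | data) = (0.053333) / (0.2627) = 0.20302.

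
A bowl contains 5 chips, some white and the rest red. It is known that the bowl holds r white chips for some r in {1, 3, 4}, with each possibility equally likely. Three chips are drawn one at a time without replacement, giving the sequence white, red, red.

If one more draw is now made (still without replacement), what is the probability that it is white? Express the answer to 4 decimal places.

0.3333

Compute the likelihood of the observed sequence for each case: P(data | r = 1) = (1/5)(4/4)(3/3) = 1/5; P(data | r = 3) = (3/5)(2/4)(1/3) = 1/10; P(data | r = 4) = (4/5)(1/4)(0/3) = 0.
Weighting by the prior gives 1/3 · 1/5 = 1/15, 1/3 · 1/10 = 1/30, 1/3 · 0 = 0; with total 1/10.
Dividing through by the total gives posterior P(r = 1 | data) = 2/3, P(r = 3 | data) = 1/3, P(r = 4 | data) = 0.
So P(white next | data) = Σ P(white next | H) P(H | data) = (0)(2/3) + (1)(1/3) = 1/3.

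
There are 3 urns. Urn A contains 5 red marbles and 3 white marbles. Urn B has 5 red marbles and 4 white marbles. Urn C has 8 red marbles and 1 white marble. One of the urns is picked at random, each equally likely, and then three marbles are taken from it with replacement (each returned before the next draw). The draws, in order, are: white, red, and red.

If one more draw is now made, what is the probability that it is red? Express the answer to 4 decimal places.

Under each hypothesis, the probability of the observed sequence is: P(data | urn A) = (3/8)(5/8)(5/8) = 0.14648; P(data | urn B) = (4/9)(5/9)(5/9) = 0.13717; P(data | urn C) = (1/9)(8/9)(8/9) = 0.087791.
The prior-weighted likelihoods are 1/3 · 0.14648 = 0.048828, 1/3 · 0.13717 = 0.045725, 1/3 · 0.087791 = 0.029264; with total 0.12382.
The posterior is then P(urn A | data) = 0.39436, P(urn B | data) = 0.36929, P(urn C | data) = 0.23635.
So P(red next | data) = Σ P(red next | H) P(H | data) = (5/8)(0.39436) + (5/9)(0.36929) + (8/9)(0.23635) = 0.66172.

0.6617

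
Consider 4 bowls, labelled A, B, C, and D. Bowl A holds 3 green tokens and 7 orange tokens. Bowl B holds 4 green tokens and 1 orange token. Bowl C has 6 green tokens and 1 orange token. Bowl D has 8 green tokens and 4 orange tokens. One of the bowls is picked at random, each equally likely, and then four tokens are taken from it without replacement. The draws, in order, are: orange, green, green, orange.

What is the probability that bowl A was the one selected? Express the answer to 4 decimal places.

0.4692

Under each hypothesis, the probability of the observed sequence is: P(data | bowl A) = (7/10)(3/9)(2/8)(6/7) = 0.05; P(data | bowl B) = (1/5)(4/4)(3/3)(0/2) = 0; P(data | bowl C) = (1/7)(6/6)(5/5)(0/4) = 0; P(data | bowl D) = (4/12)(8/11)(7/10)(3/9) = 0.056566.
The prior-weighted likelihoods are 1/4 · 0.05 = 0.0125, 1/4 · 0 = 0, 1/4 · 0 = 0, 1/4 · 0.056566 = 0.014141; summing to 0.026641.
Therefore the posterior P(bowl A | data) = (0.0125) / (0.026641) = 0.46919.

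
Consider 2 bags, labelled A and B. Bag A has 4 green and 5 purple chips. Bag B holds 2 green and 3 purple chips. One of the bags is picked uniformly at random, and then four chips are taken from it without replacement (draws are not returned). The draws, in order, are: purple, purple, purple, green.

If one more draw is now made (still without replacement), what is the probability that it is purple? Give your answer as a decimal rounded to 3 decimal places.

0.177

Under each hypothesis, the probability of the observed sequence is: P(data | bag A) = (5/9)(4/8)(3/7)(4/6) = 0.079365; P(data | bag B) = (3/5)(2/4)(1/3)(2/2) = 0.1.
The prior-weighted likelihoods are 1/2 · 0.079365 = 0.039683, 1/2 · 0.1 = 0.05; with total 0.089683.
The posterior is then P(bag A | data) = 0.44248, P(bag B | data) = 0.55752.
So P(purple next | data) = Σ P(purple next | H) P(H | data) = (2/5)(0.44248) + (0)(0.55752) = 0.17699.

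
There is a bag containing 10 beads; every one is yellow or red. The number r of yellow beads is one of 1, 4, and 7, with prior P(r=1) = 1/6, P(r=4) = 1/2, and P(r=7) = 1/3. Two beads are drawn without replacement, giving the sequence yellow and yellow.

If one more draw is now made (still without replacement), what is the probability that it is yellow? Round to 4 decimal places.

The likelihood of the observed sequence under each hypothesis: P(data | r = 1) = (1/10)(0/9) = 0; P(data | r = 4) = (4/10)(3/9) = 2/15; P(data | r = 7) = (7/10)(6/9) = 7/15.
The prior-weighted likelihoods are 1/6 · 0 = 0, 1/2 · 2/15 = 1/15, 1/3 · 7/15 = 7/45; summing to 2/9.
Normalising, the posterior is P(r = 1 | data) = 0, P(r = 4 | data) = 3/10, P(r = 7 | data) = 7/10.
So P(yellow next | data) = Σ P(yellow next | H) P(H | data) = (1/4)(3/10) + (5/8)(7/10) = 41/80.

0.5125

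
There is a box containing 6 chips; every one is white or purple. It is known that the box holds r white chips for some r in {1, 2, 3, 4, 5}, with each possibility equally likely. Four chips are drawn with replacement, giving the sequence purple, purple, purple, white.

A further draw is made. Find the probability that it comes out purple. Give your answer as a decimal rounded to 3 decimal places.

0.651

For each hypothesis, P(data | H) works out to: P(data | r = 1) = (5/6)(5/6)(5/6)(1/6) = 0.096451; P(data | r = 2) = (4/6)(4/6)(4/6)(2/6) = 0.098765; P(data | r = 3) = (3/6)(3/6)(3/6)(3/6) = 0.0625; P(data | r = 4) = (2/6)(2/6)(2/6)(4/6) = 0.024691; P(data | r = 5) = (1/6)(1/6)(1/6)(5/6) = 0.003858.
Weighting by the prior gives 1/5 · 0.096451 = 0.01929, 1/5 · 0.098765 = 0.019753, 1/5 · 0.0625 = 0.0125, 1/5 · 0.024691 = 0.0049383, 1/5 · 0.003858 = 0.0007716; these sum to 0.057253.
Normalising, the posterior is P(r = 1 | data) = 0.33693, P(r = 2 | data) = 0.34501, P(r = 3 | data) = 0.21833, P(r = 4 | data) = 0.086253, P(r = 5 | data) = 0.013477.
The predictive probability is P(purple next | data) = (5/6)(0.33693) + (2/3)(0.34501) + (1/2)(0.21833) + (1/3)(0.086253) + (1/6)(0.013477) = 0.65094.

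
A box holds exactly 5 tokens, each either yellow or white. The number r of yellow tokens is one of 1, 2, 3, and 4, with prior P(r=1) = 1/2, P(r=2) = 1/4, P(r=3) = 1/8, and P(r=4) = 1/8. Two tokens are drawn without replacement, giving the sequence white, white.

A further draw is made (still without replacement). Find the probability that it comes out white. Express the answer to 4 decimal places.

0.5806

The likelihood of the observed sequence under each hypothesis: P(data | r = 1) = (4/5)(3/4) = 3/5; P(data | r = 2) = (3/5)(2/4) = 3/10; P(data | r = 3) = (2/5)(1/4) = 1/10; P(data | r = 4) = (1/5)(0/4) = 0.
Multiplying each by its prior: 1/2 · 3/5 = 3/10, 1/4 · 3/10 = 3/40, 1/8 · 1/10 = 1/80, 1/8 · 0 = 0; summing to 31/80.
The posterior is then P(r = 1 | data) = 24/31, P(r = 2 | data) = 6/31, P(r = 3 | data) = 1/31, P(r = 4 | data) = 0.
Averaging over the posterior, P(white next | data) = (2/3)(24/31) + (1/3)(6/31) + (0)(1/31) = 18/31.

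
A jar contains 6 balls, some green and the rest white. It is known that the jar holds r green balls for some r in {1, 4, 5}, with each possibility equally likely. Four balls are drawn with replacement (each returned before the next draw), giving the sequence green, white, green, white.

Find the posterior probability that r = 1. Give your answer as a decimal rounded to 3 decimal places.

0.219

For each hypothesis, P(data | H) works out to: P(data | r = 1) = (1/6)(5/6)(1/6)(5/6) = 0.01929; P(data | r = 4) = (4/6)(2/6)(4/6)(2/6) = 0.049383; P(data | r = 5) = (5/6)(1/6)(5/6)(1/6) = 0.01929.
Multiplying each by its prior: 1/3 · 0.01929 = 0.00643, 1/3 · 0.049383 = 0.016461, 1/3 · 0.01929 = 0.00643; with total 0.029321.
So P(r = 1 | data) = (0.00643) / (0.029321) = 0.2193.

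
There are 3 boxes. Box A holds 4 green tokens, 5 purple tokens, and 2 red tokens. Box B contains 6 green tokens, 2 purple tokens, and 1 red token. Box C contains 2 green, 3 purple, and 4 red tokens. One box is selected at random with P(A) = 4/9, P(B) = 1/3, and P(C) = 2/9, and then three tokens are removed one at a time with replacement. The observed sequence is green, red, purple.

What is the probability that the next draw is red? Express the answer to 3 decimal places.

The likelihood of the observed sequence under each hypothesis: P(data | box A) = (4/11)(2/11)(5/11) = 0.030053; P(data | box B) = (6/9)(1/9)(2/9) = 0.016461; P(data | box C) = (2/9)(4/9)(3/9) = 0.032922.
Multiplying each by its prior: 4/9 · 0.030053 = 0.013357, 1/3 · 0.016461 = 0.005487, 2/9 · 0.032922 = 0.007316; summing to 0.02616.
Dividing through by the total gives posterior P(box A | data) = 0.51058, P(box B | data) = 0.20975, P(box C | data) = 0.27967.
So P(red next | data) = Σ P(red next | H) P(H | data) = (2/11)(0.51058) + (1/9)(0.20975) + (4/9)(0.27967) = 0.24044.

0.240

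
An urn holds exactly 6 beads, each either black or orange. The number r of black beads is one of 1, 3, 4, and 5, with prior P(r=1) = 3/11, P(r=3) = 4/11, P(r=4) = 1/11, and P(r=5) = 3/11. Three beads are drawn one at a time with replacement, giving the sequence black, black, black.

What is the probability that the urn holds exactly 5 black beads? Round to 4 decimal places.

0.6818

For each hypothesis, P(data | H) works out to: P(data | r = 1) = (1/6)(1/6)(1/6) = 1/216; P(data | r = 3) = (3/6)(3/6)(3/6) = 1/8; P(data | r = 4) = (4/6)(4/6)(4/6) = 8/27; P(data | r = 5) = (5/6)(5/6)(5/6) = 125/216.
Multiplying each by its prior: 3/11 · 1/216 = 1/792, 4/11 · 1/8 = 1/22, 1/11 · 8/27 = 8/297, 3/11 · 125/216 = 125/792; with total 25/108.
Therefore the posterior P(r = 5 | data) = (125/792) / (25/108) = 15/22.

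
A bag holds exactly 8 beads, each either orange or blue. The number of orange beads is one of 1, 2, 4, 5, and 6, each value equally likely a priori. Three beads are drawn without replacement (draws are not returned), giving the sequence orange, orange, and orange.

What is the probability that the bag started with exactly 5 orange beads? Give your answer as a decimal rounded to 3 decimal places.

0.294

Compute the likelihood of the observed sequence for each case: P(data | r = 1) = (1/8)(0/7) = 0; P(data | r = 2) = (2/8)(1/7)(0/6) = 0; P(data | r = 4) = (4/8)(3/7)(2/6) = 1/14; P(data | r = 5) = (5/8)(4/7)(3/6) = 5/28; P(data | r = 6) = (6/8)(5/7)(4/6) = 5/14.
The prior-weighted likelihoods are 1/5 · 0 = 0, 1/5 · 0 = 0, 1/5 · 1/14 = 1/70, 1/5 · 5/28 = 1/28, 1/5 · 5/14 = 1/14; summing to 17/140.
So P(r = 5 | data) = (1/28) / (17/140) = 5/17.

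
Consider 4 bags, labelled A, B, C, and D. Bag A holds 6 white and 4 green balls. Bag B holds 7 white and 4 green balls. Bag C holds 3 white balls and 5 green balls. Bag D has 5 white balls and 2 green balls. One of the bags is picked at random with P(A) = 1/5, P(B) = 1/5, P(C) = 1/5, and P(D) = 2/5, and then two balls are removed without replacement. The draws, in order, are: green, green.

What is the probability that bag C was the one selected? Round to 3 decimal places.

Under each hypothesis, the probability of the observed sequence is: P(data | bag A) = (4/10)(3/9) = 2/15; P(data | bag B) = (4/11)(3/10) = 6/55; P(data | bag C) = (5/8)(4/7) = 5/14; P(data | bag D) = (2/7)(1/6) = 1/21.
The prior-weighted likelihoods are 1/5 · 2/15 = 2/75, 1/5 · 6/55 = 6/275, 1/5 · 5/14 = 1/14, 2/5 · 1/21 = 2/105; these sum to 107/770.
Hence P(bag C | data) = (1/14) / (107/770) = 55/107.

0.514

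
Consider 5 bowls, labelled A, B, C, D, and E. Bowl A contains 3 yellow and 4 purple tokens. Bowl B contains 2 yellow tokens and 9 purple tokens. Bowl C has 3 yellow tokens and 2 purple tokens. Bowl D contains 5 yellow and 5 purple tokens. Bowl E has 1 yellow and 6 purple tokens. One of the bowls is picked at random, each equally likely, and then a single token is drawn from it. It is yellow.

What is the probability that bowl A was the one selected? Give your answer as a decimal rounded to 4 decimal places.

The likelihood of this draw under each hypothesis: P(data | bowl A) = (3/7) = 0.42857; P(data | bowl B) = (2/11) = 0.18182; P(data | bowl C) = (3/5) = 0.6; P(data | bowl D) = (5/10) = 0.5; P(data | bowl E) = (1/7) = 0.14286.
Weighting by the prior gives 1/5 · 0.42857 = 0.085714, 1/5 · 0.18182 = 0.036364, 1/5 · 0.6 = 0.12, 1/5 · 0.5 = 0.1, 1/5 · 0.14286 = 0.028571; summing to 0.37065.
Hence P(bowl A | data) = (0.085714) / (0.37065) = 0.23125.

0.2313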